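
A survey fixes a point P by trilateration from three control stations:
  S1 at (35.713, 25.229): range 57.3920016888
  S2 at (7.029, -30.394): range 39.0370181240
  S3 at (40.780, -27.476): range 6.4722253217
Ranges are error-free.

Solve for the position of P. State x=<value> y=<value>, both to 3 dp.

x=46.057 y=-31.223

eq1: (x − 35.713)² + (y − 25.229)² = 57.3920016888²
eq2: (x − 7.029)² + (y + 30.394)² = 39.0370181240²
eq3: (x − 40.780)² + (y + 27.476)² = 6.4722253217²
eq2−eq1, eq2−eq3 (x²,y² cancel):
  57.368·x + 111.246·y = -831.234341
  67.502·x + 5.836·y = 2926.735982
det = 57.368·5.836 − 111.246·67.502 = -7174.527844
x = (-831.234341·5.836 − 111.246·2926.735982) / -7174.527844 = 46.057213
y = (57.368·2926.735982 − -831.234341·67.502) / -7174.527844 = -31.223096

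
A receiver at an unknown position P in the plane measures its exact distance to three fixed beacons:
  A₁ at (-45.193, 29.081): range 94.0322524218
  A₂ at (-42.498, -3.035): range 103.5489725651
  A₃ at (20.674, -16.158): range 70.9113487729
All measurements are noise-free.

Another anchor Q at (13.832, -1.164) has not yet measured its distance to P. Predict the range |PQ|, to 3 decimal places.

eq1: (x + 45.193)² + (y − 29.081)² = 94.0322524218²
eq2: (x + 42.498)² + (y + 3.035)² = 103.5489725651²
eq3: (x − 20.674)² + (y + 16.158)² = 70.9113487729²
eq2−eq1, eq2−eq3 (x²,y² cancel):
  -5.390·x + 64.232·y = 2953.145805
  126.344·x − 26.246·y = 4567.174345
det = -5.390·-26.246 − 64.232·126.344 = -7973.861868
x = (2953.145805·-26.246 − 64.232·4567.174345) / -7973.861868 = 46.510338
y = (-5.390·4567.174345 − 2953.145805·126.344) / -7973.861868 = 49.879134
|P − Q| = √((46.510338 − 13.832)² + (49.879134 − -1.164)²) = 60.607551

60.608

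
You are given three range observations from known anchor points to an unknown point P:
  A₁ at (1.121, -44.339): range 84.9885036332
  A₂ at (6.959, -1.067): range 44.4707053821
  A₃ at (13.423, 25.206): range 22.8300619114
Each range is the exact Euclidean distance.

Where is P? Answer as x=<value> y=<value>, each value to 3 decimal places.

eq1: (x − 1.121)² + (y + 44.339)² = 84.9885036332²
eq2: (x − 6.959)² + (y + 1.067)² = 44.4707053821²
eq3: (x − 13.423)² + (y − 25.206)² = 22.8300619114²
eq2−eq3, eq2−eq1 (x²,y² cancel):
  12.928·x + 52.546·y = 2222.385105
  -11.676·x − 86.544·y = -3327.764721
det = 12.928·-86.544 − 52.546·-11.676 = -505.313736
x = (2222.385105·-86.544 − 52.546·-3327.764721) / -505.313736 = 34.579253
y = (12.928·-3327.764721 − 2222.385105·-11.676) / -505.313736 = 33.786483

x=34.579 y=33.786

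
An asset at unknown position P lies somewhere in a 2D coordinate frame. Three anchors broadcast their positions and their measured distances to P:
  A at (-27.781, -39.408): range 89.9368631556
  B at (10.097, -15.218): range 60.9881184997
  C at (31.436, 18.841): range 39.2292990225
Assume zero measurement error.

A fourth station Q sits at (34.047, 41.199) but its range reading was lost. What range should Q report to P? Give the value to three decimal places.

31.847

eq1: (x + 27.781)² + (y + 39.408)² = 89.9368631556²
eq2: (x − 10.097)² + (y + 15.218)² = 60.9881184997²
eq3: (x − 31.436)² + (y − 18.841)² = 39.2292990225²
eq3−eq2, eq3−eq1 (x²,y² cancel):
  -42.678·x − 68.118·y = -3190.281140
  -118.434·x − 116.498·y = -5568.132404
det = -42.678·-116.498 − -68.118·-118.434 = -3095.585568
x = (-3190.281140·-116.498 − -68.118·-5568.132404) / -3095.585568 = 2.464371
y = (-42.678·-5568.132404 − -3190.281140·-118.434) / -3095.585568 = 45.290624
|P − Q| = √((2.464371 − 34.047)² + (45.290624 − 41.199)²) = 31.846567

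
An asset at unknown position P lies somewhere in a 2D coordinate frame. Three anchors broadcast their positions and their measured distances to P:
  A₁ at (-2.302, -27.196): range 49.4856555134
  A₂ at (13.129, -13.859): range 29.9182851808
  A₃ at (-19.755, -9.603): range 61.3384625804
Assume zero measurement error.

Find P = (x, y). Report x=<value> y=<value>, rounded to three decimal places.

x=41.309 y=-3.811

eq1: (x + 2.302)² + (y + 27.196)² = 49.4856555134²
eq2: (x − 13.129)² + (y + 13.859)² = 29.9182851808²
eq3: (x + 19.755)² + (y + 9.603)² = 61.3384625804²
eq3−eq1, eq3−eq2 (x²,y² cancel):
  34.906·x − 35.186·y = 1576.020876
  65.768·x − 8.512·y = 2749.268092
det = 34.906·-8.512 − -35.186·65.768 = 2016.992976
x = (1576.020876·-8.512 − -35.186·2749.268092) / 2016.992976 = 41.309344
y = (34.906·2749.268092 − 1576.020876·65.768) / 2016.992976 = -3.810518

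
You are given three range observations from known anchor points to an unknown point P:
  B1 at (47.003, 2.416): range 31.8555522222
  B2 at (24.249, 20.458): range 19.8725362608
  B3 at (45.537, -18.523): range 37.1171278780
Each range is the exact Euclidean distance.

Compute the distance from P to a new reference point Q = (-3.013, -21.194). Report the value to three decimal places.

eq1: (x − 47.003)² + (y − 2.416)² = 31.8555522222²
eq2: (x − 24.249)² + (y − 20.458)² = 19.8725362608²
eq3: (x − 45.537)² + (y + 18.523)² = 37.1171278780²
eq2−eq3, eq2−eq1 (x²,y² cancel):
  42.576·x − 77.962·y = 427.412649
  45.508·x − 36.084·y = 588.716790
det = 42.576·-36.084 − -77.962·45.508 = 2011.582312
x = (427.412649·-36.084 − -77.962·588.716790) / 2011.582312 = 15.149656
y = (42.576·588.716790 − 427.412649·45.508) / 2011.582312 = 2.791092
|P − Q| = √((15.149656 − -3.013)² + (2.791092 − -21.194)²) = 30.085989

30.086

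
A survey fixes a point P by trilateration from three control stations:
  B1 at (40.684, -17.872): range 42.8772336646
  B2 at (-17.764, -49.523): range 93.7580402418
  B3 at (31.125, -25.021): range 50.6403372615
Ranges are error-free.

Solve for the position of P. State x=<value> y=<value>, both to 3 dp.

x=39.158 y=24.978

eq1: (x − 40.684)² + (y + 17.872)² = 42.8772336646²
eq2: (x + 17.764)² + (y + 49.523)² = 93.7580402418²
eq3: (x − 31.125)² + (y + 25.021)² = 50.6403372615²
eq2−eq1, eq2−eq3 (x²,y² cancel):
  116.896·x + 63.302·y = 6158.621958
  97.778·x + 49.004·y = 5052.855193
det = 116.896·49.004 − 63.302·97.778 = -461.171372
x = (6158.621958·49.004 − 63.302·5052.855193) / -461.171372 = 39.158391
y = (116.896·5052.855193 − 6158.621958·97.778) / -461.171372 = 24.978084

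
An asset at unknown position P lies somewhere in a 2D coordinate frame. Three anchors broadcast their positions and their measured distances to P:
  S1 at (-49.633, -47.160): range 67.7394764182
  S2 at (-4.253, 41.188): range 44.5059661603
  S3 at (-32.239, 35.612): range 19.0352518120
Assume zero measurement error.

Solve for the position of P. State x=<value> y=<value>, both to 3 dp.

x=-43.556 y=20.306

eq1: (x + 49.633)² + (y + 47.160)² = 67.7394764182²
eq2: (x + 4.253)² + (y − 41.188)² = 44.5059661603²
eq3: (x + 32.239)² + (y − 35.612)² = 19.0352518120²
eq1−eq2, eq1−eq3 (x²,y² cancel):
  90.760·x + 176.696·y = -365.105294
  34.788·x + 165.544·y = 1846.363230
det = 90.760·165.544 − 176.696·34.788 = 8877.872992
x = (-365.105294·165.544 − 176.696·1846.363230) / 8877.872992 = -43.556152
y = (90.760·1846.363230 − -365.105294·34.788) / 8877.872992 = 20.306352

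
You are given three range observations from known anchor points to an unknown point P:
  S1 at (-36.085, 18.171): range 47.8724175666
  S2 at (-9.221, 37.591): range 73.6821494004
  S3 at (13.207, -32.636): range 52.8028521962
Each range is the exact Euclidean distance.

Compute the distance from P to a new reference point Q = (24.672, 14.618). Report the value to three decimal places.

77.925

eq1: (x + 36.085)² + (y − 18.171)² = 47.8724175666²
eq2: (x + 9.221)² + (y − 37.591)² = 73.6821494004²
eq3: (x − 13.207)² + (y + 32.636)² = 52.8028521962²
eq1−eq2, eq1−eq3 (x²,y² cancel):
  53.728·x + 38.840·y = -3271.493121
  98.584·x − 101.614·y = -889.151957
det = 53.728·-101.614 − 38.840·98.584 = -9288.519552
x = (-3271.493121·-101.614 − 38.840·-889.151957) / -9288.519552 = -39.507282
y = (53.728·-889.151957 − -3271.493121·98.584) / -9288.519552 = -29.578936
|P − Q| = √((-39.507282 − 24.672)² + (-29.578936 − 14.618)²) = 77.925281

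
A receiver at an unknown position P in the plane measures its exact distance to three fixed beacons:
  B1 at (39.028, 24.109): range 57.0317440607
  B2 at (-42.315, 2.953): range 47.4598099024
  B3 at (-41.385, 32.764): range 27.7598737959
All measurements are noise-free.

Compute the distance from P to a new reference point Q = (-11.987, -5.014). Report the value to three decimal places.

eq1: (x − 39.028)² + (y − 24.109)² = 57.0317440607²
eq2: (x + 42.315)² + (y − 2.953)² = 47.4598099024²
eq3: (x + 41.385)² + (y − 32.764)² = 27.7598737959²
eq3−eq2, eq3−eq1 (x²,y² cancel):
  -1.860·x − 59.622·y = -2468.741450
  160.826·x − 17.310·y = -3163.778493
det = -1.860·-17.310 − -59.622·160.826 = 9620.964372
x = (-2468.741450·-17.310 − -59.622·-3163.778493) / 9620.964372 = -15.164476
y = (-1.860·-3163.778493 − -2468.741450·160.826) / 9620.964372 = 41.879631
|P − Q| = √((-15.164476 − -11.987)² + (41.879631 − -5.014)²) = 47.001160

47.001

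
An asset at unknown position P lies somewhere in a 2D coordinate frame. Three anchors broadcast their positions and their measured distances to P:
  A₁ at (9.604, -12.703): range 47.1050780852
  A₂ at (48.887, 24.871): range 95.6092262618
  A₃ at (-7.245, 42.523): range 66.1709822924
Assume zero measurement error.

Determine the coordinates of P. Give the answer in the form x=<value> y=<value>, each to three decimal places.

eq1: (x − 9.604)² + (y + 12.703)² = 47.1050780852²
eq2: (x − 48.887)² + (y − 24.871)² = 95.6092262618²
eq3: (x + 7.245)² + (y − 42.523)² = 66.1709822924²
eq1−eq2, eq1−eq3 (x²,y² cancel):
  78.566·x + 75.148·y = -4167.333380
  -33.698·x + 110.452·y = -552.617987
det = 78.566·110.452 − 75.148·-33.698 = 11210.109136
x = (-4167.333380·110.452 − 75.148·-552.617987) / 11210.109136 = -37.355762
y = (78.566·-552.617987 − -4167.333380·-33.698) / 11210.109136 = -16.400178

x=-37.356 y=-16.400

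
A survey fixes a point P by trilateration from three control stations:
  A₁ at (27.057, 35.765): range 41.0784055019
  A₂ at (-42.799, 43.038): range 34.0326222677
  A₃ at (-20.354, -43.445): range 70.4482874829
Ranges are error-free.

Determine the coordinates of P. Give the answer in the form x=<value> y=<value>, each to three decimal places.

eq1: (x − 27.057)² + (y − 35.765)² = 41.0784055019²
eq2: (x + 42.799)² + (y − 43.038)² = 34.0326222677²
eq3: (x + 20.354)² + (y + 43.445)² = 70.4482874829²
eq2−eq3, eq2−eq1 (x²,y² cancel):
  44.890·x − 172.966·y = -5187.012335
  139.712·x − 14.546·y = -2202.023391
det = 44.890·-14.546 − -172.966·139.712 = 23512.455852
x = (-5187.012335·-14.546 − -172.966·-2202.023391) / 23512.455852 = -12.989919
y = (44.890·-2202.023391 − -5187.012335·139.712) / 23512.455852 = 26.617340

x=-12.990 y=26.617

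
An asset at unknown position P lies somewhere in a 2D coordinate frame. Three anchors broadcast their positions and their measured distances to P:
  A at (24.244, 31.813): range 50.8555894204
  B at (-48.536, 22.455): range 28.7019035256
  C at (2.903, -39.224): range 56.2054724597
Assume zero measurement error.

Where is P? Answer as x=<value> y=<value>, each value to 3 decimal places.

x=-22.189 y=11.070

eq1: (x − 24.244)² + (y − 31.813)² = 50.8555894204²
eq2: (x + 48.536)² + (y − 22.455)² = 28.7019035256²
eq3: (x − 2.903)² + (y + 39.224)² = 56.2054724597²
eq1−eq2, eq1−eq3 (x²,y² cancel):
  -145.560·x − 18.716·y = 3022.623525
  -42.682·x − 142.074·y = -625.653079
det = -145.560·-142.074 − -18.716·-42.682 = 19881.455128
x = (3022.623525·-142.074 − -18.716·-625.653079) / 19881.455128 = -22.188815
y = (-145.560·-625.653079 − 3022.623525·-42.682) / 19881.455128 = 11.069697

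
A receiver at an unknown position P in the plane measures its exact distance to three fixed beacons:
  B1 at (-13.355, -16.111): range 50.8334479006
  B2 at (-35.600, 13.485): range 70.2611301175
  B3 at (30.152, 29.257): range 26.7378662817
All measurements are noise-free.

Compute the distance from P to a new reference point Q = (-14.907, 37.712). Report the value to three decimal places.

59.974

eq1: (x + 13.355)² + (y + 16.111)² = 50.8334479006²
eq2: (x + 35.600)² + (y − 13.485)² = 70.2611301175²
eq3: (x − 30.152)² + (y − 29.257)² = 26.7378662817²
eq2−eq3, eq2−eq1 (x²,y² cancel):
  131.504·x + 31.544·y = 4537.622840
  44.490·x − 59.192·y = 1341.302101
det = 131.504·-59.192 − 31.544·44.490 = -9187.377328
x = (4537.622840·-59.192 − 31.544·1341.302101) / -9187.377328 = 33.840017
y = (131.504·1341.302101 − 4537.622840·44.490) / -9187.377328 = 2.774704
|P − Q| = √((33.840017 − -14.907)² + (2.774704 − 37.712)²) = 59.974047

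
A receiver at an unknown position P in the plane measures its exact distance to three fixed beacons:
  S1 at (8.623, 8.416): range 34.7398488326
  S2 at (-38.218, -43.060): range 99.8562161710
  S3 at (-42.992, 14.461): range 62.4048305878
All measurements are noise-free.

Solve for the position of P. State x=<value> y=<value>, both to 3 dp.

x=12.538 y=42.935

eq1: (x − 8.623)² + (y − 8.416)² = 34.7398488326²
eq2: (x + 38.218)² + (y + 43.060)² = 99.8562161710²
eq3: (x + 42.992)² + (y − 14.461)² = 62.4048305878²
eq2−eq3, eq2−eq1 (x²,y² cancel):
  -9.548·x + 115.042·y = 4819.554488
  93.682·x + 102.952·y = 5594.812872
det = -9.548·102.952 − 115.042·93.682 = -11760.350340
x = (4819.554488·102.952 − 115.042·5594.812872) / -11760.350340 = 12.538376
y = (-9.548·5594.812872 − 4819.554488·93.682) / -11760.350340 = 42.934501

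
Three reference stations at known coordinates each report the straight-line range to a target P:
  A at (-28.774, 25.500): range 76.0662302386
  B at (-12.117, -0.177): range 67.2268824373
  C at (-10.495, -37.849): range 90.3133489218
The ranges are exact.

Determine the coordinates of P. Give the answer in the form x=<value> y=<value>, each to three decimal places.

eq1: (x + 28.774)² + (y − 25.500)² = 76.0662302386²
eq2: (x + 12.117)² + (y + 0.177)² = 67.2268824373²
eq3: (x + 10.495)² + (y + 37.849)² = 90.3133489218²
eq1−eq3, eq1−eq2 (x²,y² cancel):
  36.558·x − 126.698·y = -2305.930861
  33.314·x − 51.354·y = -64.722398
det = 36.558·-51.354 − -126.698·33.314 = 2343.417640
x = (-2305.930861·-51.354 − -126.698·-64.722398) / 2343.417640 = 47.033262
y = (36.558·-64.722398 − -2305.930861·33.314) / 2343.417640 = 31.771400

x=47.033 y=31.771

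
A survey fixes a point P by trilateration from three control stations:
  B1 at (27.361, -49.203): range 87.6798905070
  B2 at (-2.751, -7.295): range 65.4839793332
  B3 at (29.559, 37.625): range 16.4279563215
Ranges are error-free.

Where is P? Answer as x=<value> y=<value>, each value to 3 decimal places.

x=45.947 y=36.484

eq1: (x − 27.361)² + (y + 49.203)² = 87.6798905070²
eq2: (x + 2.751)² + (y + 7.295)² = 65.4839793332²
eq3: (x − 29.559)² + (y − 37.625)² = 16.4279563215²
eq3−eq2, eq3−eq1 (x²,y² cancel):
  -64.620·x − 89.840·y = -6246.863880
  -4.396·x − 173.656·y = -6537.701026
det = -64.620·-173.656 − -89.840·-4.396 = 10826.714080
x = (-6246.863880·-173.656 − -89.840·-6537.701026) / 10826.714080 = 45.947305
y = (-64.620·-6537.701026 − -6246.863880·-4.396) / 10826.714080 = 36.484295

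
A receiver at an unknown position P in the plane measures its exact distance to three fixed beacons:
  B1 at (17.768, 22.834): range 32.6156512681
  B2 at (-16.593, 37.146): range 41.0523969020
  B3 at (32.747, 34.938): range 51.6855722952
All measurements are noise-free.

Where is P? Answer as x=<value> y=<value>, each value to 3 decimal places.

x=-3.609 y=-1.799

eq1: (x − 17.768)² + (y − 22.834)² = 32.6156512681²
eq2: (x + 16.593)² + (y − 37.146)² = 41.0523969020²
eq3: (x − 32.747)² + (y − 34.938)² = 51.6855722952²
eq2−eq3, eq2−eq1 (x²,y² cancel):
  98.680·x − 4.416·y = -348.222204
  68.722·x − 28.624·y = -196.541001
det = 98.680·-28.624 − -4.416·68.722 = -2521.139968
x = (-348.222204·-28.624 − -4.416·-196.541001) / -2521.139968 = -3.609315
y = (98.680·-196.541001 − -348.222204·68.722) / -2521.139968 = -1.799131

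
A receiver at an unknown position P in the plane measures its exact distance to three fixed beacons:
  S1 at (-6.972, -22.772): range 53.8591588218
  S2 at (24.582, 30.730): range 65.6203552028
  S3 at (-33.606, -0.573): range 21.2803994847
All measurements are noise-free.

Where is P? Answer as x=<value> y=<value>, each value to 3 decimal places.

x=-40.103 y=19.691

eq1: (x + 6.972)² + (y + 22.772)² = 53.8591588218²
eq2: (x − 24.582)² + (y − 30.730)² = 65.6203552028²
eq3: (x + 33.606)² + (y + 0.573)² = 21.2803994847²
eq2−eq1, eq2−eq3 (x²,y² cancel):
  -63.108·x − 107.004·y = 423.787172
  -116.376·x − 62.606·y = 3434.259556
det = -63.108·-62.606 − -107.004·-116.376 = -8501.758056
x = (423.787172·-62.606 − -107.004·3434.259556) / -8501.758056 = -40.103222
y = (-63.108·3434.259556 − 423.787172·-116.376) / -8501.758056 = 19.691291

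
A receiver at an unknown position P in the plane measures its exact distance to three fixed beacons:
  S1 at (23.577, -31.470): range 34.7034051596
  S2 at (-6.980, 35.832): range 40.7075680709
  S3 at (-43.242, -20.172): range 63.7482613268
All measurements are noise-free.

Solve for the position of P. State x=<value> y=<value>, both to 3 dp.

x=16.349 y=2.472

eq1: (x − 23.577)² + (y + 31.470)² = 34.7034051596²
eq2: (x + 6.980)² + (y − 35.832)² = 40.7075680709²
eq3: (x + 43.242)² + (y + 20.172)² = 63.7482613268²
eq1−eq2, eq1−eq3 (x²,y² cancel):
  -61.114·x + 134.604·y = -666.362974
  -133.638·x + 22.596·y = -2128.970174
det = -61.114·22.596 − 134.604·-133.638 = 16607.277408
x = (-666.362974·22.596 − 134.604·-2128.970174) / 16607.277408 = 16.348903
y = (-61.114·-2128.970174 − -666.362974·-133.638) / 16607.277408 = 2.472318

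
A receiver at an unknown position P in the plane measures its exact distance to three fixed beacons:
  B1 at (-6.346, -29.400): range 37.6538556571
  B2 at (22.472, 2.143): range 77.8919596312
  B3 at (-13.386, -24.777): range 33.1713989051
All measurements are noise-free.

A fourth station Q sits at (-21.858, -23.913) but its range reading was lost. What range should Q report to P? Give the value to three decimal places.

eq1: (x + 6.346)² + (y + 29.400)² = 37.6538556571²
eq2: (x − 22.472)² + (y − 2.143)² = 77.8919596312²
eq3: (x + 13.386)² + (y + 24.777)² = 33.1713989051²
eq1−eq2, eq1−eq3 (x²,y² cancel):
  57.636·x + 63.086·y = -5044.393012
  -14.080·x + 9.246·y = 205.924150
det = 57.636·9.246 − 63.086·-14.080 = 1421.153336
x = (-5044.393012·9.246 − 63.086·205.924150) / 1421.153336 = -41.959856
y = (57.636·205.924150 − -5044.393012·-14.080) / 1421.153336 = -41.625634
|P − Q| = √((-41.959856 − -21.858)² + (-41.625634 − -23.913)²) = 26.792201

26.792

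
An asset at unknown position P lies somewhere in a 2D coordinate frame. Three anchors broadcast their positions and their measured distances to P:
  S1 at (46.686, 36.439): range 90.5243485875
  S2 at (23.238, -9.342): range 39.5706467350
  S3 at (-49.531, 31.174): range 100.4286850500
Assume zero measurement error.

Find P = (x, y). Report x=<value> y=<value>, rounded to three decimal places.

x=12.856 y=-47.526

eq1: (x − 46.686)² + (y − 36.439)² = 90.5243485875²
eq2: (x − 23.238)² + (y + 9.342)² = 39.5706467350²
eq3: (x + 49.531)² + (y − 31.174)² = 100.4286850500²
eq3−eq1, eq3−eq2 (x²,y² cancel):
  192.434·x + 10.530·y = 1973.508174
  145.538·x − 81.032·y = 5722.224069
det = 192.434·-81.032 − 10.530·145.538 = -17125.827028
x = (1973.508174·-81.032 − 10.530·5722.224069) / -17125.827028 = 12.856158
y = (192.434·5722.224069 − 1973.508174·145.538) / -17125.827028 = -47.526466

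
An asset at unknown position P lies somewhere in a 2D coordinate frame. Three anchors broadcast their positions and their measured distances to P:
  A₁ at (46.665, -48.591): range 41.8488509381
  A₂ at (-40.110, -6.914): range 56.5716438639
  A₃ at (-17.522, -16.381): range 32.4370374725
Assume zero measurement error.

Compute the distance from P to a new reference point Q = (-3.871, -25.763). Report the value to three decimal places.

18.721

eq1: (x − 46.665)² + (y + 48.591)² = 41.8488509381²
eq2: (x + 40.110)² + (y + 6.914)² = 56.5716438639²
eq3: (x + 17.522)² + (y + 16.381)² = 32.4370374725²
eq3−eq1, eq3−eq2 (x²,y² cancel):
  128.374·x − 64.420·y = 3264.184936
  -45.176·x + 18.934·y = -1066.931638
det = 128.374·18.934 − -64.420·-45.176 = -479.604604
x = (3264.184936·18.934 − -64.420·-1066.931638) / -479.604604 = 14.444521
y = (128.374·-1066.931638 − 3264.184936·-45.176) / -479.604604 = -21.885813
|P − Q| = √((14.444521 − -3.871)² + (-21.885813 − -25.763)²) = 18.721402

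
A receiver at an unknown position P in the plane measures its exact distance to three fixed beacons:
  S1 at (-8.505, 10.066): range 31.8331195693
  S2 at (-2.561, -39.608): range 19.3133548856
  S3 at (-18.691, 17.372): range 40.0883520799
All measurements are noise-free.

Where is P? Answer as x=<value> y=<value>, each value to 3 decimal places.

x=-9.885 y=-21.737

eq1: (x + 8.505)² + (y − 10.066)² = 31.8331195693²
eq2: (x + 2.561)² + (y + 39.608)² = 19.3133548856²
eq3: (x + 18.691)² + (y − 17.372)² = 40.0883520799²
eq3−eq2, eq3−eq1 (x²,y² cancel):
  32.260·x − 113.960·y = 2158.282816
  20.372·x − 14.612·y = 116.247987
det = 32.260·-14.612 − -113.960·20.372 = 1850.210000
x = (2158.282816·-14.612 − -113.960·116.247987) / 1850.210000 = -9.884936
y = (32.260·116.247987 − 2158.282816·20.372) / 1850.210000 = -21.737196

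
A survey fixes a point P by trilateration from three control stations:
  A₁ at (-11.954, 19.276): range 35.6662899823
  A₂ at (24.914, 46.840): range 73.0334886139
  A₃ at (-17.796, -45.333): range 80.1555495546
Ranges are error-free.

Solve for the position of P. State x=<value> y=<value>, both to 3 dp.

eq1: (x + 11.954)² + (y − 19.276)² = 35.6662899823²
eq2: (x − 24.914)² + (y − 46.840)² = 73.0334886139²
eq3: (x + 17.796)² + (y + 45.333)² = 80.1555495546²
eq3−eq1, eq3−eq2 (x²,y² cancel):
  11.684·x + 129.218·y = 3295.511670
  85.420·x + 184.346·y = 1533.936156
det = 11.684·184.346 − 129.218·85.420 = -8883.902896
x = (3295.511670·184.346 − 129.218·1533.936156) / -8883.902896 = -46.072344
y = (11.684·1533.936156 − 3295.511670·85.420) / -8883.902896 = 29.669403

x=-46.072 y=29.669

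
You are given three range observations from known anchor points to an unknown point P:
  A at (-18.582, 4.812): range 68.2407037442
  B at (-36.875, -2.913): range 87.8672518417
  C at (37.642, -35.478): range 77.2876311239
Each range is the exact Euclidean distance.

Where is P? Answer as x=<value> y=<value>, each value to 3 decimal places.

eq1: (x + 18.582)² + (y − 4.812)² = 68.2407037442²
eq2: (x + 36.875)² + (y + 2.913)² = 87.8672518417²
eq3: (x − 37.642)² + (y + 35.478)² = 77.2876311239²
eq3−eq2, eq3−eq1 (x²,y² cancel):
  -149.034·x + 65.130·y = -3054.633475
  -112.448·x + 80.580·y = -990.578303
det = -149.034·80.580 − 65.130·-112.448 = -4685.421480
x = (-3054.633475·80.580 − 65.130·-990.578303) / -4685.421480 = 38.764069
y = (-149.034·-990.578303 − -3054.633475·-112.448) / -4685.421480 = 41.801486

x=38.764 y=41.801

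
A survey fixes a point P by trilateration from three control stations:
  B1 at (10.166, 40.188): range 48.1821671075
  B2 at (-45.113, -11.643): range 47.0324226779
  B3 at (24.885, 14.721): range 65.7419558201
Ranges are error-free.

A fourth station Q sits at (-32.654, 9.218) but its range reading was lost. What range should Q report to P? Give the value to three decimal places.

26.081

eq1: (x − 10.166)² + (y − 40.188)² = 48.1821671075²
eq2: (x + 45.113)² + (y + 11.643)² = 47.0324226779²
eq3: (x − 24.885)² + (y − 14.721)² = 65.7419558201²
eq3−eq1, eq3−eq2 (x²,y² cancel):
  -29.438·x + 50.934·y = 2882.935362
  -139.996·x − 52.728·y = 3444.727124
det = -29.438·-52.728 − 50.934·-139.996 = 8682.763128
x = (2882.935362·-52.728 − 50.934·3444.727124) / 8682.763128 = -37.714394
y = (-29.438·3444.727124 − 2882.935362·-139.996) / 8682.763128 = 34.803845
|P − Q| = √((-37.714394 − -32.654)² + (34.803845 − 9.218)²) = 26.081469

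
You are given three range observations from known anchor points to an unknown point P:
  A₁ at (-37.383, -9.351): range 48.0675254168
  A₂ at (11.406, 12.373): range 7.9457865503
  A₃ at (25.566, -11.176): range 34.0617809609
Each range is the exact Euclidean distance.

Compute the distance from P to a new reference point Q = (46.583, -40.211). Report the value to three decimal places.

69.873

eq1: (x + 37.383)² + (y + 9.351)² = 48.0675254168²
eq2: (x − 11.406)² + (y − 12.373)² = 7.9457865503²
eq3: (x − 25.566)² + (y + 11.176)² = 34.0617809609²
eq3−eq1, eq3−eq2 (x²,y² cancel):
  -125.898·x + 3.650·y = -443.875519
  -28.320·x + 47.098·y = 601.734031
det = -125.898·47.098 − 3.650·-28.320 = -5826.176004
x = (-443.875519·47.098 − 3.650·601.734031) / -5826.176004 = 3.965204
y = (-125.898·601.734031 − -443.875519·-28.320) / -5826.176004 = 15.160487
|P − Q| = √((3.965204 − 46.583)² + (15.160487 − -40.211)²) = 69.873300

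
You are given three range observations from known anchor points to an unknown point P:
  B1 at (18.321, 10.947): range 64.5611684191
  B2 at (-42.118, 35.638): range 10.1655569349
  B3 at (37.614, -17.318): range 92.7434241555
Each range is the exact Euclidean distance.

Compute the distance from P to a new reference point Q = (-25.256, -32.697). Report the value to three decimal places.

eq1: (x − 18.321)² + (y − 10.947)² = 64.5611684191²
eq2: (x + 42.118)² + (y − 35.638)² = 10.1655569349²
eq3: (x − 37.614)² + (y + 17.318)² = 92.7434241555²
eq2−eq3, eq2−eq1 (x²,y² cancel):
  159.464·x − 105.912·y = -9827.271024
  120.878·x − 49.382·y = -6653.303038
det = 159.464·-49.382 − -105.912·120.878 = 4927.779488
x = (-9827.271024·-49.382 − -105.912·-6653.303038) / 4927.779488 = -44.517888
y = (159.464·-6653.303038 − -9827.271024·120.878) / 4927.779488 = 25.759787
|P − Q| = √((-44.517888 − -25.256)² + (25.759787 − -32.697)²) = 61.548487

61.548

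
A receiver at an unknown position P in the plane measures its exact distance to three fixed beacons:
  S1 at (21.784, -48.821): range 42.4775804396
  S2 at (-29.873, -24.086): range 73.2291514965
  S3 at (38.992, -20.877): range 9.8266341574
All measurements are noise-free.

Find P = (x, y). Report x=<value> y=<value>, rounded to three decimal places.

eq1: (x − 21.784)² + (y + 48.821)² = 42.4775804396²
eq2: (x + 29.873)² + (y + 24.086)² = 73.2291514965²
eq3: (x − 38.992)² + (y + 20.877)² = 9.8266341574²
eq3−eq1, eq3−eq2 (x²,y² cancel):
  -34.416·x − 55.888·y = -805.974597
  -137.730·x − 6.418·y = -5749.639558
det = -34.416·-6.418 − -55.888·-137.730 = -7476.572352
x = (-805.974597·-6.418 − -55.888·-5749.639558) / -7476.572352 = 42.287173
y = (-34.416·-5749.639558 − -805.974597·-137.730) / -7476.572352 = -11.619324

x=42.287 y=-11.619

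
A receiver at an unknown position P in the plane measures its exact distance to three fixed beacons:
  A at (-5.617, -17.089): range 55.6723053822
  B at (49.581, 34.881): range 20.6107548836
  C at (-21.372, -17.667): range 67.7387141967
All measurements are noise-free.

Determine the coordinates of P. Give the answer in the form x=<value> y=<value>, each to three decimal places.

x=32.257 y=23.715

eq1: (x + 5.617)² + (y + 17.089)² = 55.6723053822²
eq2: (x − 49.581)² + (y − 34.881)² = 20.6107548836²
eq3: (x + 21.372)² + (y + 17.667)² = 67.7387141967²
eq1−eq3, eq1−eq2 (x²,y² cancel):
  -31.510·x − 1.156·y = -1043.827151
  110.396·x + 103.940·y = 6025.977482
det = -31.510·103.940 − -1.156·110.396 = -3147.531624
x = (-1043.827151·103.940 − -1.156·6025.977482) / -3147.531624 = 32.256821
y = (-31.510·6025.977482 − -1043.827151·110.396) / -3147.531624 = 23.715158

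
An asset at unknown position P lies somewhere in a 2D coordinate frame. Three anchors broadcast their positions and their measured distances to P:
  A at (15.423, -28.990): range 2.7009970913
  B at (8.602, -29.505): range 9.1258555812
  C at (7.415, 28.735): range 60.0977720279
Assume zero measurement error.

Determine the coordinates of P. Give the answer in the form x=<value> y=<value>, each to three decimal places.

x=17.676 y=-30.480

eq1: (x − 15.423)² + (y + 28.990)² = 2.7009970913²
eq2: (x − 8.602)² + (y + 29.505)² = 9.1258555812²
eq3: (x − 7.415)² + (y − 28.735)² = 60.0977720279²
eq1−eq3, eq1−eq2 (x²,y² cancel):
  -16.016·x + 115.450·y = -3802.053396
  -13.642·x − 1.030·y = -209.735455
det = -16.016·-1.030 − 115.450·-13.642 = 1591.465380
x = (-3802.053396·-1.030 − 115.450·-209.735455) / 1591.465380 = 17.675580
y = (-16.016·-209.735455 − -3802.053396·-13.642) / 1591.465380 = -30.480392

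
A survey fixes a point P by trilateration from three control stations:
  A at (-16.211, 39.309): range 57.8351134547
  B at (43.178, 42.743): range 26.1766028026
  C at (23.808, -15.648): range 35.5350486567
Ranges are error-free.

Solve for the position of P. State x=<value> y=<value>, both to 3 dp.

eq1: (x + 16.211)² + (y − 39.309)² = 57.8351134547²
eq2: (x − 43.178)² + (y − 42.743)² = 26.1766028026²
eq3: (x − 23.808)² + (y + 15.648)² = 35.5350486567²
eq1−eq3, eq1−eq2 (x²,y² cancel):
  80.038·x − 109.914·y = 1085.847431
  118.778·x + 6.868·y = 4542.995545
det = 80.038·6.868 − -109.914·118.778 = 13605.066076
x = (1085.847431·6.868 − -109.914·4542.995545) / 13605.066076 = 37.250566
y = (80.038·4542.995545 − 1085.847431·118.778) / 13605.066076 = 17.246332

x=37.251 y=17.246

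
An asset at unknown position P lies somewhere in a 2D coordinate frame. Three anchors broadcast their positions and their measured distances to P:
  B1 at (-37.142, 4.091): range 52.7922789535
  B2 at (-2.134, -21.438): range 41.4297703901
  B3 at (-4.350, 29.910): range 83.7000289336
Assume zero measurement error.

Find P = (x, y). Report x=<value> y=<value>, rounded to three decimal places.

x=-33.442 y=-48.571

eq1: (x + 37.142)² + (y − 4.091)² = 52.7922789535²
eq2: (x + 2.134)² + (y + 21.438)² = 41.4297703901²
eq3: (x + 4.350)² + (y − 29.910)² = 83.7000289336²
eq2−eq3, eq2−eq1 (x²,y² cancel):
  -4.432·x + 102.696·y = -4839.880169
  -70.016·x + 51.058·y = -138.476198
det = -4.432·51.058 − 102.696·-70.016 = 6964.074080
x = (-4839.880169·51.058 − 102.696·-138.476198) / 6964.074080 = -33.442156
y = (-4.432·-138.476198 − -4839.880169·-70.016) / 6964.074080 = -48.571471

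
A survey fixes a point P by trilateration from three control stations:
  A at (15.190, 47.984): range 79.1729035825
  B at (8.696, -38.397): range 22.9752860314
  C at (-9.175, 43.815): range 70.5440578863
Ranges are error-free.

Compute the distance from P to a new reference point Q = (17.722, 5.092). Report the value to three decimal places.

eq1: (x − 15.190)² + (y − 47.984)² = 79.1729035825²
eq2: (x − 8.696)² + (y + 38.397)² = 22.9752860314²
eq3: (x + 9.175)² + (y − 43.815)² = 70.5440578863²
eq3−eq1, eq3−eq2 (x²,y² cancel):
  48.730·x + 8.338·y = -762.619053
  35.742·x − 164.424·y = 3994.615510
det = 48.730·-164.424 − 8.338·35.742 = -8310.398316
x = (-762.619053·-164.424 − 8.338·3994.615510) / -8310.398316 = -11.080789
y = (48.730·3994.615510 − -762.619053·35.742) / -8310.398316 = -26.703310
|P − Q| = √((-11.080789 − 17.722)² + (-26.703310 − 5.092)²) = 42.901543

42.902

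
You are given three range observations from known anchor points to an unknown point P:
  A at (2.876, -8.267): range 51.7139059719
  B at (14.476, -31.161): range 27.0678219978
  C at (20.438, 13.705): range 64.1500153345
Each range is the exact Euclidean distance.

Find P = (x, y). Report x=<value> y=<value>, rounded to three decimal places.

eq1: (x − 2.876)² + (y + 8.267)² = 51.7139059719²
eq2: (x − 14.476)² + (y + 31.161)² = 27.0678219978²
eq3: (x − 20.438)² + (y − 13.705)² = 64.1500153345²
eq1−eq3, eq1−eq2 (x²,y² cancel):
  35.124·x + 43.944·y = -911.972193
  23.200·x − 45.788·y = 3045.608915
det = 35.124·-45.788 − 43.944·23.200 = -2627.758512
x = (-911.972193·-45.788 − 43.944·3045.608915) / -2627.758512 = 35.040836
y = (35.124·3045.608915 − -911.972193·23.200) / -2627.758512 = -48.760844

x=35.041 y=-48.761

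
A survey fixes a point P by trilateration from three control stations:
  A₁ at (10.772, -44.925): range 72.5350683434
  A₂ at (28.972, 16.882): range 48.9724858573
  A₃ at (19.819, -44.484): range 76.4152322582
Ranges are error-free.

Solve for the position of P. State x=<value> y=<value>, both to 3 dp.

x=-19.841 y=20.834

eq1: (x − 10.772)² + (y + 44.925)² = 72.5350683434²
eq2: (x − 28.972)² + (y − 16.882)² = 48.9724858573²
eq3: (x − 19.819)² + (y + 44.484)² = 76.4152322582²
eq2−eq3, eq2−eq1 (x²,y² cancel):
  -18.306·x − 122.732·y = -2193.743041
  -36.400·x − 123.614·y = -1853.118868
det = -18.306·-123.614 − -122.732·-36.400 = -2204.566916
x = (-2193.743041·-123.614 − -122.732·-1853.118868) / -2204.566916 = -19.840798
y = (-18.306·-1853.118868 − -2193.743041·-36.400) / -2204.566916 = 20.833594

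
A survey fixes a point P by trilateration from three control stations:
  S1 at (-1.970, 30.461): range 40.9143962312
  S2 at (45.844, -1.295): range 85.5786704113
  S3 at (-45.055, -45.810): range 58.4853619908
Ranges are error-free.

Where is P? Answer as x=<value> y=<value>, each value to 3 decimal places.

eq1: (x + 1.970)² + (y − 30.461)² = 40.9143962312²
eq2: (x − 45.844)² + (y + 1.295)² = 85.5786704113²
eq3: (x + 45.055)² + (y + 45.810)² = 58.4853619908²
eq3−eq2, eq3−eq1 (x²,y² cancel):
  181.798·x + 89.030·y = -5928.331026
  86.170·x + 152.542·y = -1450.205956
det = 181.798·152.542 − 89.030·86.170 = 20060.115416
x = (-5928.331026·152.542 − 89.030·-1450.205956) / 20060.115416 = -38.644226
y = (181.798·-1450.205956 − -5928.331026·86.170) / 20060.115416 = 12.322947

x=-38.644 y=12.323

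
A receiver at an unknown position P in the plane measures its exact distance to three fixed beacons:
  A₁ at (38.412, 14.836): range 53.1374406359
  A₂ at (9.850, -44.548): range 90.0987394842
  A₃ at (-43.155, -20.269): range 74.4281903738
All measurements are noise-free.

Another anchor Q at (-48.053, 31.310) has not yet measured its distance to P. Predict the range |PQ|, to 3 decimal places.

eq1: (x − 38.412)² + (y − 14.836)² = 53.1374406359²
eq2: (x − 9.850)² + (y + 44.548)² = 90.0987394842²
eq3: (x + 43.155)² + (y + 20.269)² = 74.4281903738²
eq1−eq3, eq1−eq2 (x²,y² cancel):
  -163.134·x − 70.210·y = -2138.370179
  -57.124·x − 118.768·y = -4908.237095
det = -163.134·-118.768 − -70.210·-57.124 = 15364.422872
x = (-2138.370179·-118.768 − -70.210·-4908.237095) / 15364.422872 = -5.899172
y = (-163.134·-4908.237095 − -2138.370179·-57.124) / 15364.422872 = 44.163591
|P − Q| = √((-5.899172 − -48.053)² + (44.163591 − 31.310)²) = 44.069944

44.070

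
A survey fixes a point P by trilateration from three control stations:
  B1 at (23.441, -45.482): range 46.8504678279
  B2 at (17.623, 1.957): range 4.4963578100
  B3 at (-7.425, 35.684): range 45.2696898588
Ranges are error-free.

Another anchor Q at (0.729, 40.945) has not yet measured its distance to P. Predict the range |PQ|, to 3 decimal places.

eq1: (x − 23.441)² + (y + 45.482)² = 46.8504678279²
eq2: (x − 17.623)² + (y − 1.957)² = 4.4963578100²
eq3: (x + 7.425)² + (y − 35.684)² = 45.2696898588²
eq1−eq3, eq1−eq2 (x²,y² cancel):
  -61.732·x + 162.332·y = -1143.992808
  -11.636·x + 94.878·y = -128.943725
det = -61.732·94.878 − 162.332·-11.636 = -3968.113544
x = (-1143.992808·94.878 − 162.332·-128.943725) / -3968.113544 = 22.078012
y = (-61.732·-128.943725 − -1143.992808·-11.636) / -3968.113544 = 1.348637
|P − Q| = √((22.078012 − 0.729)² + (1.348637 − 40.945)²) = 44.985022

44.985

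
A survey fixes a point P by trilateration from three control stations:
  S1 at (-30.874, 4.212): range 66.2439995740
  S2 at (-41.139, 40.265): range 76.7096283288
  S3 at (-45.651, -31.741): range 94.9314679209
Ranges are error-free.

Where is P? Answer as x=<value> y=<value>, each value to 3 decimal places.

eq1: (x + 30.874)² + (y − 4.212)² = 66.2439995740²
eq2: (x + 41.139)² + (y − 40.265)² = 76.7096283288²
eq3: (x + 45.651)² + (y + 31.741)² = 94.9314679209²
eq3−eq2, eq3−eq1 (x²,y² cancel):
  9.024·x + 144.012·y = 3349.799187
  29.554·x + 71.906·y = 2503.156060
det = 9.024·71.906 − 144.012·29.554 = -3607.250904
x = (3349.799187·71.906 − 144.012·2503.156060) / -3607.250904 = 33.159282
y = (9.024·2503.156060 − 3349.799187·29.554) / -3607.250904 = 21.182747

x=33.159 y=21.183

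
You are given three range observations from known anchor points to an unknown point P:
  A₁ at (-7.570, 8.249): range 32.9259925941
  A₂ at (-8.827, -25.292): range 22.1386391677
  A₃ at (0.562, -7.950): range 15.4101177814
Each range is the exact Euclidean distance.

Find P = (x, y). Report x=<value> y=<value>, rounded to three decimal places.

x=12.124 y=-18.138

eq1: (x + 7.570)² + (y − 8.249)² = 32.9259925941²
eq2: (x + 8.827)² + (y + 25.292)² = 22.1386391677²
eq3: (x − 0.562)² + (y + 7.950)² = 15.4101177814²
eq1−eq2, eq1−eq3 (x²,y² cancel):
  -2.514·x − 67.082·y = 1186.251936
  16.264·x − 32.398·y = 784.816701
det = -2.514·-32.398 − -67.082·16.264 = 1172.470220
x = (1186.251936·-32.398 − -67.082·784.816701) / 1172.470220 = 12.123876
y = (-2.514·784.816701 − 1186.251936·16.264) / 1172.470220 = -18.137971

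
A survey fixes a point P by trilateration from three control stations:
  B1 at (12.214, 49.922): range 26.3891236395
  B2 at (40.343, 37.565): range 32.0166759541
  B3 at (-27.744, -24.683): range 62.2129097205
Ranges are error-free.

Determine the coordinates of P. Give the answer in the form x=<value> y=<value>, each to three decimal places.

x=11.561 y=23.541

eq1: (x − 12.214)² + (y − 49.922)² = 26.3891236395²
eq2: (x − 40.343)² + (y − 37.565)² = 32.0166759541²
eq3: (x + 27.744)² + (y + 24.683)² = 62.2129097205²
eq3−eq1, eq3−eq2 (x²,y² cancel):
  79.916·x + 149.210·y = 4436.468144
  136.174·x + 124.496·y = 4505.085446
det = 79.916·124.496 − 149.210·136.174 = -10369.300204
x = (4436.468144·124.496 − 149.210·4505.085446) / -10369.300204 = 11.561172
y = (79.916·4505.085446 − 4436.468144·136.174) / -10369.300204 = 23.540953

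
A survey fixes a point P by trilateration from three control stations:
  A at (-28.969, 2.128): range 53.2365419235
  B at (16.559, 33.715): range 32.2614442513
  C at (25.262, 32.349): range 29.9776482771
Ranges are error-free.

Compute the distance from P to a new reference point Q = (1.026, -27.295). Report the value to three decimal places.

eq1: (x + 28.969)² + (y − 2.128)² = 53.2365419235²
eq2: (x − 16.559)² + (y − 33.715)² = 32.2614442513²
eq3: (x − 25.262)² + (y − 32.349)² = 29.9776482771²
eq1−eq2, eq1−eq3 (x²,y² cancel):
  91.056·x + 63.174·y = 2360.498972
  108.462·x + 60.442·y = 2776.365100
det = 91.056·60.442 − 63.174·108.462 = -1348.371636
x = (2360.498972·60.442 − 63.174·2776.365100) / -1348.371636 = 24.266908
y = (91.056·2776.365100 − 2360.498972·108.462) / -1348.371636 = 2.387872
|P − Q| = √((24.266908 − 1.026)² + (2.387872 − -27.295)²) = 37.698975

37.699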